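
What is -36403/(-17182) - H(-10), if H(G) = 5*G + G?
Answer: 1067323/17182 ≈ 62.119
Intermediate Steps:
H(G) = 6*G
-36403/(-17182) - H(-10) = -36403/(-17182) - 6*(-10) = -36403*(-1/17182) - 1*(-60) = 36403/17182 + 60 = 1067323/17182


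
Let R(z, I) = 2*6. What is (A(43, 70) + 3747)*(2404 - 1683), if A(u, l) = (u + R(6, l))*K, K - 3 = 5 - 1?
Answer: 2979172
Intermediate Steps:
R(z, I) = 12
K = 7 (K = 3 + (5 - 1) = 3 + 4 = 7)
A(u, l) = 84 + 7*u (A(u, l) = (u + 12)*7 = (12 + u)*7 = 84 + 7*u)
(A(43, 70) + 3747)*(2404 - 1683) = ((84 + 7*43) + 3747)*(2404 - 1683) = ((84 + 301) + 3747)*721 = (385 + 3747)*721 = 4132*721 = 2979172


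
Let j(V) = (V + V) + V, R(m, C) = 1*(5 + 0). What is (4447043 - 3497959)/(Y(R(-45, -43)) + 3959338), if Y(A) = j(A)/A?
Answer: 949084/3959341 ≈ 0.23971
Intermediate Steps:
R(m, C) = 5 (R(m, C) = 1*5 = 5)
j(V) = 3*V (j(V) = 2*V + V = 3*V)
Y(A) = 3 (Y(A) = (3*A)/A = 3)
(4447043 - 3497959)/(Y(R(-45, -43)) + 3959338) = (4447043 - 3497959)/(3 + 3959338) = 949084/3959341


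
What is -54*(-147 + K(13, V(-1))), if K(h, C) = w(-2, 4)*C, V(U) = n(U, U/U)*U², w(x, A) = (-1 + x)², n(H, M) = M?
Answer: 7452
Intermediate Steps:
V(U) = U² (V(U) = (U/U)*U² = 1*U² = U²)
K(h, C) = 9*C (K(h, C) = (-1 - 2)²*C = (-3)²*C = 9*C)
-54*(-147 + K(13, V(-1))) = -54*(-147 + 9*(-1)²) = -54*(-147 + 9*1) = -54*(-147 + 9) = -54*(-138) = 7452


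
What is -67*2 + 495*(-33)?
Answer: -16469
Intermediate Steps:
-67*2 + 495*(-33) = -134 - 16335 = -16469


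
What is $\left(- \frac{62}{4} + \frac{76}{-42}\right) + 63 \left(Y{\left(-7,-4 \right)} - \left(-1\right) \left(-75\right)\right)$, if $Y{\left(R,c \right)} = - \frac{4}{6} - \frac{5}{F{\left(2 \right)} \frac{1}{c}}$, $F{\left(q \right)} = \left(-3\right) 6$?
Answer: $- \frac{203881}{42} \approx -4854.3$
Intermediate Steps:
$F{\left(q \right)} = -18$
$Y{\left(R,c \right)} = - \frac{2}{3} + \frac{5 c}{18}$ ($Y{\left(R,c \right)} = - \frac{4}{6} - \frac{5}{\left(-18\right) \frac{1}{c}} = \left(-4\right) \frac{1}{6} - 5 \left(- \frac{c}{18}\right) = - \frac{2}{3} + \frac{5 c}{18}$)
$\left(- \frac{62}{4} + \frac{76}{-42}\right) + 63 \left(Y{\left(-7,-4 \right)} - \left(-1\right) \left(-75\right)\right) = \left(- \frac{62}{4} + \frac{76}{-42}\right) + 63 \left(\left(- \frac{2}{3} + \frac{5}{18} \left(-4\right)\right) - \left(-1\right) \left(-75\right)\right) = \left(\left(-62\right) \frac{1}{4} + 76 \left(- \frac{1}{42}\right)\right) + 63 \left(\left(- \frac{2}{3} - \frac{10}{9}\right) - 75\right) = \left(- \frac{31}{2} - \frac{38}{21}\right) + 63 \left(- \frac{16}{9} - 75\right) = - \frac{727}{42} + 63 \left(- \frac{691}{9}\right) = - \frac{727}{42} - 4837 = - \frac{203881}{42}$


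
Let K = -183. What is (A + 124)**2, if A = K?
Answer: 3481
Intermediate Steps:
A = -183
(A + 124)**2 = (-183 + 124)**2 = (-59)**2 = 3481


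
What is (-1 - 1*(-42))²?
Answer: 1681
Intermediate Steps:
(-1 - 1*(-42))² = (-1 + 42)² = 41² = 1681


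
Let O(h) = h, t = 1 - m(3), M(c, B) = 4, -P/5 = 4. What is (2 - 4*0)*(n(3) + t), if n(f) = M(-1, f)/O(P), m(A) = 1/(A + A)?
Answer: 19/15 ≈ 1.2667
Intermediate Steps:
P = -20 (P = -5*4 = -20)
m(A) = 1/(2*A)
t = 5/6 (t = 1 - 1/(2*3) = 1 - 1*1/6 = 1 - 1/6 = 5/6 ≈ 0.83333)
n(f) = -1/5 (n(f) = 4/(-20) = 4*(-1/20) = -1/5)
(2 - 4*0)*(n(3) + t) = (2 - 4*0)*(-1/5 + 5/6) = (2 + 0)*(19/30) = 2*(19/30) = 19/15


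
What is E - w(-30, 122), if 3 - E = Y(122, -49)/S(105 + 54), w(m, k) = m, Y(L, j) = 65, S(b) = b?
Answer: 5182/159 ≈ 32.591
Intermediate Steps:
E = 412/159 (E = 3 - 65/(105 + 54) = 3 - 65/159 = 412/159 ≈ 2.5912)
E - w(-30, 122) = 412/159 - 1*(-30) = 412/159 + 30 = 5182/159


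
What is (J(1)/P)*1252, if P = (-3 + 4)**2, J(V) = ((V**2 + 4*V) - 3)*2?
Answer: 5008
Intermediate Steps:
J(V) = -6 + 2*V**2 + 8*V (J(V) = (-3 + V**2 + 4*V)*2 = -6 + 2*V**2 + 8*V)
P = 1 (P = 1**2 = 1)
(J(1)/P)*1252 = ((-6 + 2*1**2 + 8*1)/1)*1252 = ((-6 + 2*1 + 8)*1)*1252 = ((-6 + 2 + 8)*1)*1252 = (4*1)*1252 = 4*1252 = 5008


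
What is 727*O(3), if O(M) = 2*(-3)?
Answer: -4362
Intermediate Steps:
O(M) = -6
727*O(3) = 727*(-6) = -4362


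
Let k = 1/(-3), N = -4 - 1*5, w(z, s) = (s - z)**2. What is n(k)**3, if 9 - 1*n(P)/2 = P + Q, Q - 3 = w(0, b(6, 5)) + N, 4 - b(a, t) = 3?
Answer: 636056/27 ≈ 23558.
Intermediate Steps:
b(a, t) = 1 (b(a, t) = 4 - 1*3 = 4 - 3 = 1)
N = -9 (N = -4 - 5 = -9)
k = -1/3 ≈ -0.33333
Q = -5 (Q = 3 + ((1 - 1*0)**2 - 9) = 3 + ((1 + 0)**2 - 9) = 3 + (1**2 - 9) = 3 + (1 - 9) = 3 - 8 = -5)
n(P) = 28 - 2*P (n(P) = 18 - 2*(P - 5) = 18 - 2*(-5 + P) = 18 + (10 - 2*P) = 28 - 2*P)
n(k)**3 = (28 - 2*(-1/3))**3 = (28 + 2/3)**3 = (86/3)**3 = 636056/27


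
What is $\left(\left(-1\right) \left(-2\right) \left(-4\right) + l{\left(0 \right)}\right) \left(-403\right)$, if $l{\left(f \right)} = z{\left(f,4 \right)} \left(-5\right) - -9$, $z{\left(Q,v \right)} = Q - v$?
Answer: $-8463$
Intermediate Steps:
$l{\left(f \right)} = 29 - 5 f$ ($l{\left(f \right)} = \left(f - 4\right) \left(-5\right) - -9 = \left(f - 4\right) \left(-5\right) + 9 = \left(-4 + f\right) \left(-5\right) + 9 = \left(20 - 5 f\right) + 9 = 29 - 5 f$)
$\left(\left(-1\right) \left(-2\right) \left(-4\right) + l{\left(0 \right)}\right) \left(-403\right) = \left(\left(-1\right) \left(-2\right) \left(-4\right) + \left(29 - 0\right)\right) \left(-403\right) = \left(2 \left(-4\right) + \left(29 + 0\right)\right) \left(-403\right) = \left(-8 + 29\right) \left(-403\right) = 21 \left(-403\right) = -8463$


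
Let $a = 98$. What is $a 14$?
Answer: $1372$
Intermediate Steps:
$a 14 = 98 \cdot 14 = 1372$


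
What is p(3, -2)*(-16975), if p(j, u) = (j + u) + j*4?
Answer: -220675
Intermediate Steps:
p(j, u) = u + 5*j (p(j, u) = (j + u) + 4*j = u + 5*j)
p(3, -2)*(-16975) = (-2 + 5*3)*(-16975) = (-2 + 15)*(-16975) = 13*(-16975) = -220675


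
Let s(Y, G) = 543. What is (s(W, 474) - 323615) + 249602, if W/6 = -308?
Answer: -73470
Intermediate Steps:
W = -1848 (W = 6*(-308) = -1848)
(s(W, 474) - 323615) + 249602 = (543 - 323615) + 249602 = -323072 + 249602 = -73470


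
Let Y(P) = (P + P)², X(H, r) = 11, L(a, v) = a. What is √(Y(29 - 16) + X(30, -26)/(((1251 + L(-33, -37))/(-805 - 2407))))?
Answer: √239956962/609 ≈ 25.436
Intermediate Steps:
Y(P) = 4*P² (Y(P) = (2*P)² = 4*P²)
√(Y(29 - 16) + X(30, -26)/(((1251 + L(-33, -37))/(-805 - 2407)))) = √(4*(29 - 16)² + 11/(((1251 - 33)/(-805 - 2407)))) = √(4*13² + 11/((1218/(-3212)))) = √(4*169 + 11/((1218*(-1/3212)))) = √(676 + 11/(-609/1606)) = √(676 + 11*(-1606/609)) = √(676 - 17666/609) = √(394018/609) = √239956962/609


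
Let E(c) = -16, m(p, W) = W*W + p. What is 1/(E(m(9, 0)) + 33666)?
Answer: 1/33650 ≈ 2.9718e-5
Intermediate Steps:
m(p, W) = p + W² (m(p, W) = W² + p = p + W²)
1/(E(m(9, 0)) + 33666) = 1/(-16 + 33666) = 1/33650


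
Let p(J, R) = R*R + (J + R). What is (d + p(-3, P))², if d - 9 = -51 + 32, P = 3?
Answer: 1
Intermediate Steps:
d = -10 (d = 9 + (-51 + 32) = 9 - 19 = -10)
p(J, R) = J + R + R² (p(J, R) = R² + (J + R) = J + R + R²)
(d + p(-3, P))² = (-10 + (-3 + 3 + 3²))² = (-10 + (-3 + 3 + 9))² = (-10 + 9)² = (-1)² = 1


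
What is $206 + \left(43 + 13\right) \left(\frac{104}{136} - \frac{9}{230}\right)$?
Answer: $\frac{482166}{1955} \approx 246.63$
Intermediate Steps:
$206 + \left(43 + 13\right) \left(\frac{104}{136} - \frac{9}{230}\right) = 206 + 56 \left(104 \cdot \frac{1}{136} - \frac{9}{230}\right) = 206 + 56 \left(\frac{13}{17} - \frac{9}{230}\right) = 206 + 56 \cdot \frac{2837}{3910} = 206 + \frac{79436}{1955} = \frac{482166}{1955}$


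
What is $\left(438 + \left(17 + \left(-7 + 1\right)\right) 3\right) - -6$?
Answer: $477$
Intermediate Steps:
$\left(438 + \left(17 + \left(-7 + 1\right)\right) 3\right) - -6 = \left(438 + \left(17 - 6\right) 3\right) + 6 = \left(438 + 11 \cdot 3\right) + 6 = \left(438 + 33\right) + 6 = 471 + 6 = 477$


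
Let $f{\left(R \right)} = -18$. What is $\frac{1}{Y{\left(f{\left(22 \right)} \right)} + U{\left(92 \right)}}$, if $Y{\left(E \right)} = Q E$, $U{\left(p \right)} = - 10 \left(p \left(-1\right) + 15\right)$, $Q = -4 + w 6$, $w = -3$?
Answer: $\frac{1}{1166} \approx 0.00085763$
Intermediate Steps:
$Q = -22$ ($Q = -4 - 18 = -22$)
$U{\left(p \right)} = -150 + 10 p$ ($U{\left(p \right)} = - 10 \left(- p + 15\right) = - 10 \left(15 - p\right) = -150 + 10 p$)
$Y{\left(E \right)} = - 22 E$
$\frac{1}{Y{\left(f{\left(22 \right)} \right)} + U{\left(92 \right)}} = \frac{1}{\left(-22\right) \left(-18\right) + \left(-150 + 10 \cdot 92\right)} = \frac{1}{396 + \left(-150 + 920\right)} = \frac{1}{396 + 770} = \frac{1}{1166}$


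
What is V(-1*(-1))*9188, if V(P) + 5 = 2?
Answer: -27564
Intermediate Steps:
V(P) = -3 (V(P) = -5 + 2 = -3)
V(-1*(-1))*9188 = -3*9188 = -27564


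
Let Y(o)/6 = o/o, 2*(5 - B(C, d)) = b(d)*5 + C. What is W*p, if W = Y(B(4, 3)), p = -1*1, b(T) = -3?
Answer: -6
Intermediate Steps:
p = -1
B(C, d) = 25/2 - C/2 (B(C, d) = 5 - (-3*5 + C)/2 = 5 - (-15 + C)/2 = 5 + (15/2 - C/2) = 25/2 - C/2)
Y(o) = 6 (Y(o) = 6*(o/o) = 6*1 = 6)
W = 6
W*p = 6*(-1) = -6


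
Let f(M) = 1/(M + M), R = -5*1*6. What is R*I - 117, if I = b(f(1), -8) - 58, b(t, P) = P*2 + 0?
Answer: 2103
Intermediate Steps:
R = -30 (R = -5*6 = -30)
f(M) = 1/(2*M)
b(t, P) = 2*P (b(t, P) = 2*P + 0 = 2*P)
I = -74 (I = 2*(-8) - 58 = -16 - 58 = -74)
R*I - 117 = -30*(-74) - 117 = 2220 - 117 = 2103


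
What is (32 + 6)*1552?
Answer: 58976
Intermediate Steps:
(32 + 6)*1552 = 38*1552 = 58976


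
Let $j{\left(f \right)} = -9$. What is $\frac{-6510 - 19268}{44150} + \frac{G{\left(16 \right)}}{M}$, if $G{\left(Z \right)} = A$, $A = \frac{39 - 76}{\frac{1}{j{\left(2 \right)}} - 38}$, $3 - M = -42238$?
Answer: $- \frac{186737026432}{319837235725} \approx -0.58385$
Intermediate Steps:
$M = 42241$ ($M = 3 - -42238 = 3 + 42238 = 42241$)
$A = \frac{333}{343}$ ($A = \frac{39 - 76}{\frac{1}{-9} - 38} = - \frac{37}{- \frac{1}{9} - 38} = - \frac{37}{- \frac{343}{9}} = \left(-37\right) \left(- \frac{9}{343}\right) = \frac{333}{343} \approx 0.97085$)
$G{\left(Z \right)} = \frac{333}{343}$
$\frac{-6510 - 19268}{44150} + \frac{G{\left(16 \right)}}{M} = \frac{-6510 - 19268}{44150} + \frac{333}{343 \cdot 42241} = \left(-25778\right) \frac{1}{44150} + \frac{333}{343} \cdot \frac{1}{42241} = - \frac{12889}{22075} + \frac{333}{14488663} = - \frac{186737026432}{319837235725}$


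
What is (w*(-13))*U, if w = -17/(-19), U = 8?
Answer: -1768/19 ≈ -93.053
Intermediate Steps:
w = 17/19 (w = -17*(-1/19) = 17/19 ≈ 0.89474)
(w*(-13))*U = ((17/19)*(-13))*8 = -221/19*8 = -1768/19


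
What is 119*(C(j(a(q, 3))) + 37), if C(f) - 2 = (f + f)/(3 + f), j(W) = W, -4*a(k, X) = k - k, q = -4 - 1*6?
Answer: 4641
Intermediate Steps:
q = -10 (q = -4 - 6 = -10)
a(k, X) = 0 (a(k, X) = -(k - k)/4 = -¼*0 = 0)
C(f) = 2 + 2*f/(3 + f) (C(f) = 2 + (f + f)/(3 + f) = 2 + (2*f)/(3 + f) = 2 + 2*f/(3 + f))
119*(C(j(a(q, 3))) + 37) = 119*(2*(3 + 2*0)/(3 + 0) + 37) = 119*(2*(3 + 0)/3 + 37) = 119*(2*(⅓)*3 + 37) = 119*(2 + 37) = 119*39 = 4641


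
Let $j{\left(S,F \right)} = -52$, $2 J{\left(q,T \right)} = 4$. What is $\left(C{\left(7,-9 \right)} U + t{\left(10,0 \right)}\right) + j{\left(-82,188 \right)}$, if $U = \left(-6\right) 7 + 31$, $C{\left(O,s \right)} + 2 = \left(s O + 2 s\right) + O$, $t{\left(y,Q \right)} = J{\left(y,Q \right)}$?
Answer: $786$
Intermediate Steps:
$J{\left(q,T \right)} = 2$ ($J{\left(q,T \right)} = \frac{1}{2} \cdot 4 = 2$)
$t{\left(y,Q \right)} = 2$
$C{\left(O,s \right)} = -2 + O + 2 s + O s$ ($C{\left(O,s \right)} = -2 + \left(\left(s O + 2 s\right) + O\right) = -2 + \left(\left(O s + 2 s\right) + O\right) = -2 + \left(\left(2 s + O s\right) + O\right) = -2 + \left(O + 2 s + O s\right) = -2 + O + 2 s + O s$)
$U = -11$ ($U = -42 + 31 = -11$)
$\left(C{\left(7,-9 \right)} U + t{\left(10,0 \right)}\right) + j{\left(-82,188 \right)} = \left(\left(-2 + 7 + 2 \left(-9\right) + 7 \left(-9\right)\right) \left(-11\right) + 2\right) - 52 = \left(\left(-2 + 7 - 18 - 63\right) \left(-11\right) + 2\right) - 52 = \left(\left(-76\right) \left(-11\right) + 2\right) - 52 = \left(836 + 2\right) - 52 = 838 - 52 = 786$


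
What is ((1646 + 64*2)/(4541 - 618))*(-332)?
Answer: -588968/3923 ≈ -150.13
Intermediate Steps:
((1646 + 64*2)/(4541 - 618))*(-332) = ((1646 + 128)/3923)*(-332) = (1774*(1/3923))*(-332) = (1774/3923)*(-332) = -588968/3923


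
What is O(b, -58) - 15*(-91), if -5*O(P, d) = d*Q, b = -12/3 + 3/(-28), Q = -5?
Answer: 1307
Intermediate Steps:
b = -115/28 (b = -12*⅓ + 3*(-1/28) = -4 - 3/28 = -115/28 ≈ -4.1071)
O(P, d) = d (O(P, d) = -d*(-5)/5 = -(-1)*d = d)
O(b, -58) - 15*(-91) = -58 - 15*(-91) = -58 + 1365 = 1307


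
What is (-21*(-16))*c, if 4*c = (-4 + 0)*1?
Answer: -336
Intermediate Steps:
c = -1 (c = ((-4 + 0)*1)/4 = (-4*1)/4 = (¼)*(-4) = -1)
(-21*(-16))*c = -21*(-16)*(-1) = 336*(-1) = -336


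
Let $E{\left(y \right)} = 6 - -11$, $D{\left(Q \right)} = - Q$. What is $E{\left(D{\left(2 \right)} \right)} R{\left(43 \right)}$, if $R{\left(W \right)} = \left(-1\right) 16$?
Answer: $-272$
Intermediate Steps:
$R{\left(W \right)} = -16$
$E{\left(y \right)} = 17$ ($E{\left(y \right)} = 6 + 11 = 17$)
$E{\left(D{\left(2 \right)} \right)} R{\left(43 \right)} = 17 \left(-16\right) = -272$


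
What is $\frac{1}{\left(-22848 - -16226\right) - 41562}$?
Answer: $- \frac{1}{48184} \approx -2.0754 \cdot 10^{-5}$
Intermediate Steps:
$\frac{1}{\left(-22848 - -16226\right) - 41562} = \frac{1}{\left(-22848 + 16226\right) - 41562} = \frac{1}{-6622 - 41562} = \frac{1}{-48184} = - \frac{1}{48184}$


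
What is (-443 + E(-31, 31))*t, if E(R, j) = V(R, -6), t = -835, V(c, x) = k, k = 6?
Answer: 364895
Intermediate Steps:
V(c, x) = 6
E(R, j) = 6
(-443 + E(-31, 31))*t = (-443 + 6)*(-835) = -437*(-835) = 364895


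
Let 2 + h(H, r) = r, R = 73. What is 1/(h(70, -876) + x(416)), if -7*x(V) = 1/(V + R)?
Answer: -3423/3005395 ≈ -0.0011390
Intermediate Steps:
h(H, r) = -2 + r
x(V) = -1/(7*(73 + V)) (x(V) = -1/(7*(V + 73)) = -1/(7*(73 + V)))
1/(h(70, -876) + x(416)) = 1/((-2 - 876) - 1/(511 + 7*416)) = 1/(-878 - 1/(511 + 2912)) = 1/(-878 - 1/3423) = 1/(-3005395/3423) = -3423/3005395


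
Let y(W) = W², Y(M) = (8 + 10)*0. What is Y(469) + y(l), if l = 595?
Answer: 354025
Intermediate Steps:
Y(M) = 0 (Y(M) = 18*0 = 0)
Y(469) + y(l) = 0 + 595² = 0 + 354025 = 354025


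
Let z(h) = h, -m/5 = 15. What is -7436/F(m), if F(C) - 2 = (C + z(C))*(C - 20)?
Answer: -1859/3563 ≈ -0.52175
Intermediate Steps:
m = -75 (m = -5*15 = -75)
F(C) = 2 + 2*C*(-20 + C) (F(C) = 2 + (C + C)*(C - 20) = 2 + (2*C)*(-20 + C) = 2 + 2*C*(-20 + C))
-7436/F(m) = -7436/(2 - 40*(-75) + 2*(-75)**2) = -7436/(2 + 3000 + 2*5625) = -7436/(2 + 3000 + 11250) = -7436/14252 = -7436*1/14252 = -1859/3563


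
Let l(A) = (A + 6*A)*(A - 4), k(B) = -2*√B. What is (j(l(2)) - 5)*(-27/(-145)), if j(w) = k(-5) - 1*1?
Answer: -162/145 - 54*I*√5/145 ≈ -1.1172 - 0.83274*I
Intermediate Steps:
l(A) = 7*A*(-4 + A) (l(A) = (7*A)*(-4 + A) = 7*A*(-4 + A))
j(w) = -1 - 2*I*√5 (j(w) = -2*I*√5 - 1*1 = -2*I*√5 - 1 = -1 - 2*I*√5)
(j(l(2)) - 5)*(-27/(-145)) = ((-1 - 2*I*√5) - 5)*(-27/(-145)) = (-6 - 2*I*√5)*(-27*(-1/145)) = (-6 - 2*I*√5)*(27/145) = -162/145 - 54*I*√5/145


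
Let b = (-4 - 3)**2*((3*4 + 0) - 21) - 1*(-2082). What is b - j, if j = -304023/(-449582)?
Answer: 737460039/449582 ≈ 1640.3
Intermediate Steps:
j = 304023/449582 (j = -304023*(-1/449582) = 304023/449582 ≈ 0.67624)
b = 1641 (b = (-7)**2*((12 + 0) - 21) + 2082 = 49*(12 - 21) + 2082 = 49*(-9) + 2082 = -441 + 2082 = 1641)
b - j = 1641 - 1*304023/449582 = 1641 - 304023/449582 = 737460039/449582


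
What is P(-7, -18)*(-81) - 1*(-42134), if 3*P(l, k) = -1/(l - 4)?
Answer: 463447/11 ≈ 42132.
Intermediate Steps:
P(l, k) = -1/(3*(-4 + l)) (P(l, k) = (-1/(l - 4))/3 = (-1/(-4 + l))/3 = -1/(3*(-4 + l)))
P(-7, -18)*(-81) - 1*(-42134) = -1/(-12 + 3*(-7))*(-81) - 1*(-42134) = -1/(-12 - 21)*(-81) + 42134 = -1/(-33)*(-81) + 42134 = -1*(-1/33)*(-81) + 42134 = (1/33)*(-81) + 42134 = -27/11 + 42134 = 463447/11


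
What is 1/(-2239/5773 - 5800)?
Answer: -5773/33485639 ≈ -0.00017240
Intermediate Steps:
1/(-2239/5773 - 5800) = 1/(-33485639/5773) = -5773/33485639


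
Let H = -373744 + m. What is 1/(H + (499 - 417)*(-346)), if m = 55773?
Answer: -1/346343 ≈ -2.8873e-6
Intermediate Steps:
H = -317971 (H = -373744 + 55773 = -317971)
1/(H + (499 - 417)*(-346)) = 1/(-317971 + (499 - 417)*(-346)) = 1/(-317971 + 82*(-346)) = 1/(-317971 - 28372) = 1/(-346343) = -1/346343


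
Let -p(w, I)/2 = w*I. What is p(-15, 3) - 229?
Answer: -139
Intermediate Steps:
p(w, I) = -2*I*w (p(w, I) = -2*w*I = -2*I*w)
p(-15, 3) - 229 = -2*3*(-15) - 229 = 90 - 229 = -139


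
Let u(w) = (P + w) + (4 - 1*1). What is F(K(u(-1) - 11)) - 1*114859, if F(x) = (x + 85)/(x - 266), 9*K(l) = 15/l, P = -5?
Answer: -1283782608/11177 ≈ -1.1486e+5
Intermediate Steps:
u(w) = -2 + w (u(w) = (-5 + w) + (4 - 1*1) = (-5 + w) + (4 - 1) = (-5 + w) + 3 = -2 + w)
K(l) = 5/(3*l) (K(l) = (15/l)/9 = 5/(3*l))
F(x) = (85 + x)/(-266 + x)
F(K(u(-1) - 11)) - 1*114859 = (85 + 5/(3*((-2 - 1) - 11)))/(-266 + 5/(3*((-2 - 1) - 11))) - 1*114859 = (85 + 5/(3*(-3 - 11)))/(-266 + 5/(3*(-3 - 11))) - 114859 = (85 + (5/3)/(-14))/(-266 + (5/3)/(-14)) - 114859 = (85 + (5/3)*(-1/14))/(-266 + (5/3)*(-1/14)) - 114859 = (85 - 5/42)/(-266 - 5/42) - 114859 = (3565/42)/(-11177/42) - 114859 = -42/11177*3565/42 - 114859 = -3565/11177 - 114859 = -1283782608/11177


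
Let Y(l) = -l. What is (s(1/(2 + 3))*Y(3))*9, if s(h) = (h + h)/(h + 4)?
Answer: -18/7 ≈ -2.5714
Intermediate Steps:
s(h) = 2*h/(4 + h) (s(h) = (2*h)/(4 + h) = 2*h/(4 + h))
(s(1/(2 + 3))*Y(3))*9 = ((2/((2 + 3)*(4 + 1/(2 + 3))))*(-1*3))*9 = ((2/(5*(4 + 1/5)))*(-3))*9 = ((2*(1/5)/(4 + 1/5))*(-3))*9 = ((2*(1/5)/(21/5))*(-3))*9 = ((2*(1/5)*(5/21))*(-3))*9 = ((2/21)*(-3))*9 = -2/7*9 = -18/7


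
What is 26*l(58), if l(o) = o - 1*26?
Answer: 832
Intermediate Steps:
l(o) = -26 + o (l(o) = o - 26 = -26 + o)
26*l(58) = 26*(-26 + 58) = 26*32 = 832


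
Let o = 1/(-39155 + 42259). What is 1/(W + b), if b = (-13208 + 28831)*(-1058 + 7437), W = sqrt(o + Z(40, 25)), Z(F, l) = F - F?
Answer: 309341899168/30828740522185914655 - 4*sqrt(194)/30828740522185914655 ≈ 1.0034e-8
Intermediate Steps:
o = 1/3104 ≈ 0.00032216
Z(F, l) = 0
W = sqrt(194)/776 (W = sqrt(1/3104 + 0) = sqrt(1/3104) = sqrt(194)/776 ≈ 0.017949)
b = 99659117 (b = 15623*6379 = 99659117)
1/(W + b) = 1/(sqrt(194)/776 + 99659117) = 1/(99659117 + sqrt(194)/776)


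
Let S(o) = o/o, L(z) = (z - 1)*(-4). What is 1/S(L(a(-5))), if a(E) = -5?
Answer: 1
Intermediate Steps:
L(z) = 4 - 4*z (L(z) = (-1 + z)*(-4) = 4 - 4*z)
S(o) = 1
1/S(L(a(-5))) = 1/1 = 1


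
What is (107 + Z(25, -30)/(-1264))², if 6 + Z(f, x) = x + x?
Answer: 4577469649/399424 ≈ 11460.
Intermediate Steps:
Z(f, x) = -6 + 2*x (Z(f, x) = -6 + (x + x) = -6 + 2*x)
(107 + Z(25, -30)/(-1264))² = (107 + (-6 + 2*(-30))/(-1264))² = (107 + (-6 - 60)*(-1/1264))² = (107 - 66*(-1/1264))² = (107 + 33/632)² = (67657/632)² = 4577469649/399424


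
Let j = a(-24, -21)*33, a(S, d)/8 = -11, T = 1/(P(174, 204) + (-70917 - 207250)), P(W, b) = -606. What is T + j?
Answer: -809556793/278773 ≈ -2904.0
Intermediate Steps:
T = -1/278773 (T = 1/(-606 + (-70917 - 207250)) = 1/(-606 - 278167) = 1/(-278773) = -1/278773 ≈ -3.5871e-6)
a(S, d) = -88 (a(S, d) = 8*(-11) = -88)
j = -2904 (j = -88*33 = -2904)
T + j = -1/278773 - 2904 = -809556793/278773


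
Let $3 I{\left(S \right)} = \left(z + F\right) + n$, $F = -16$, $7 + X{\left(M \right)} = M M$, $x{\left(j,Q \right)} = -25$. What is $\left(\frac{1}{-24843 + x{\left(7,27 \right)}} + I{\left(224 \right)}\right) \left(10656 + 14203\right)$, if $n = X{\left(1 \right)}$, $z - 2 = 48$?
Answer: $\frac{17309346559}{74604} \approx 2.3202 \cdot 10^{5}$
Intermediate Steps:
$z = 50$ ($z = 2 + 48 = 50$)
$X{\left(M \right)} = -7 + M^{2}$ ($X{\left(M \right)} = -7 + M M = -7 + M^{2}$)
$n = -6$ ($n = -7 + 1^{2} = -7 + 1 = -6$)
$I{\left(S \right)} = \frac{28}{3}$ ($I{\left(S \right)} = \frac{\left(50 - 16\right) - 6}{3} = \frac{34 - 6}{3} = \frac{1}{3} \cdot 28 = \frac{28}{3}$)
$\left(\frac{1}{-24843 + x{\left(7,27 \right)}} + I{\left(224 \right)}\right) \left(10656 + 14203\right) = \left(\frac{1}{-24843 - 25} + \frac{28}{3}\right) \left(10656 + 14203\right) = \left(\frac{1}{-24868} + \frac{28}{3}\right) 24859 = \left(- \frac{1}{24868} + \frac{28}{3}\right) 24859 = \frac{696301}{74604} \cdot 24859 = \frac{17309346559}{74604}$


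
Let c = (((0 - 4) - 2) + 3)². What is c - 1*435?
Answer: -426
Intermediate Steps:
c = 9 (c = ((-4 - 2) + 3)² = (-6 + 3)² = (-3)² = 9)
c - 1*435 = 9 - 1*435 = 9 - 435 = -426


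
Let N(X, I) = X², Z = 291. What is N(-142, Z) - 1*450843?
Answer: -430679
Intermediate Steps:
N(-142, Z) - 1*450843 = (-142)² - 1*450843 = 20164 - 450843 = -430679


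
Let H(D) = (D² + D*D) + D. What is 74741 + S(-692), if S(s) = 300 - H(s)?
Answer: -881995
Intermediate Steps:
H(D) = D + 2*D² (H(D) = (D² + D²) + D = 2*D² + D = D + 2*D²)
S(s) = 300 - s*(1 + 2*s)
74741 + S(-692) = 74741 + (300 - 1*(-692)*(1 + 2*(-692))) = 74741 + (300 - 1*(-692)*(1 - 1384)) = 74741 + (300 - 1*(-692)*(-1383)) = 74741 + (300 - 957036) = 74741 - 956736 = -881995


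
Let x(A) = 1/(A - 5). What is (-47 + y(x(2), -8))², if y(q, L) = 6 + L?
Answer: 2401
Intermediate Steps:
x(A) = 1/(-5 + A)
(-47 + y(x(2), -8))² = (-47 + (6 - 8))² = (-47 - 2)² = (-49)² = 2401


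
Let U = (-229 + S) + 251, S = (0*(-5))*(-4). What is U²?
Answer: 484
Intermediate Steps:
S = 0 (S = 0*(-4) = 0)
U = 22 (U = (-229 + 0) + 251 = -229 + 251 = 22)
U² = 22² = 484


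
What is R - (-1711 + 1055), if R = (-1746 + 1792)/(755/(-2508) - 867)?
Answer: 1426809928/2175191 ≈ 655.95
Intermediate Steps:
R = -115368/2175191 (R = 46/(755*(-1/2508) - 867) = 46/(-755/2508 - 867) = 46/(-2175191/2508) = 46*(-2508/2175191) = -115368/2175191 ≈ -0.053038)
R - (-1711 + 1055) = -115368/2175191 - (-1711 + 1055) = -115368/2175191 - 1*(-656) = -115368/2175191 + 656 = 1426809928/2175191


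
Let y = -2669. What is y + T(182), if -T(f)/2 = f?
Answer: -3033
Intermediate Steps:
T(f) = -2*f
y + T(182) = -2669 - 2*182 = -2669 - 364 = -3033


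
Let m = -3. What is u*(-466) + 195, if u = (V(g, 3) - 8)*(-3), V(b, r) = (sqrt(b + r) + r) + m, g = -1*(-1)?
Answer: -8193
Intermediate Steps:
g = 1
V(b, r) = -3 + r + sqrt(b + r) (V(b, r) = (sqrt(b + r) + r) - 3 = (r + sqrt(b + r)) - 3 = -3 + r + sqrt(b + r))
u = 18 (u = ((-3 + 3 + sqrt(1 + 3)) - 8)*(-3) = ((-3 + 3 + sqrt(4)) - 8)*(-3) = ((-3 + 3 + 2) - 8)*(-3) = (2 - 8)*(-3) = -6*(-3) = 18)
u*(-466) + 195 = 18*(-466) + 195 = -8388 + 195 = -8193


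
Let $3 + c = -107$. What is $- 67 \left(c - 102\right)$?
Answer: $14204$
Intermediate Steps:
$c = -110$ ($c = -3 - 107 = -110$)
$- 67 \left(c - 102\right) = - 67 \left(-110 - 102\right) = \left(-67\right) \left(-212\right) = 14204$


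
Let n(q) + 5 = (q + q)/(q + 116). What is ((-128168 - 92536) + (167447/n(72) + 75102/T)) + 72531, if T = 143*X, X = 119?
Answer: -635679526114/3386383 ≈ -1.8772e+5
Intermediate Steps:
T = 17017 (T = 143*119 = 17017)
n(q) = -5 + 2*q/(116 + q) (n(q) = -5 + (q + q)/(q + 116) = -5 + (2*q)/(116 + q) = -5 + 2*q/(116 + q))
((-128168 - 92536) + (167447/n(72) + 75102/T)) + 72531 = ((-128168 - 92536) + (167447/(((-580 - 3*72)/(116 + 72))) + 75102/17017)) + 72531 = (-220704 + (167447/(((-580 - 216)/188)) + 75102*(1/17017))) + 72531 = (-220704 + (167447/(((1/188)*(-796))) + 75102/17017)) + 72531 = (-220704 + (167447/(-199/47) + 75102/17017)) + 72531 = (-220704 + (167447*(-47/199) + 75102/17017)) + 72531 = (-220704 + (-7870009/199 + 75102/17017)) + 72531 = (-220704 - 133908997855/3386383) + 72531 = -881297271487/3386383 + 72531 = -635679526114/3386383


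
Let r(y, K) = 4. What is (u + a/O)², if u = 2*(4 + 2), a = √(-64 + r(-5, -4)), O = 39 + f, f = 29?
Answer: (408 + I*√15)²/1156 ≈ 143.99 + 2.7339*I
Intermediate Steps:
O = 68 (O = 39 + 29 = 68)
a = 2*I*√15 (a = √(-64 + 4) = √(-60) = 2*I*√15 ≈ 7.746*I)
u = 12 (u = 2*6 = 12)
(u + a/O)² = (12 + (2*I*√15)/68)² = (12 + (2*I*√15)*(1/68))² = (12 + I*√15/34)²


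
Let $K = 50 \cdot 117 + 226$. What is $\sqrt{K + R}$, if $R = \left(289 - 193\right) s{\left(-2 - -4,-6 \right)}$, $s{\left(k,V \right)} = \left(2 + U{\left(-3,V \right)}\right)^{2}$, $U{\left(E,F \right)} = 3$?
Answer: $2 \sqrt{2119} \approx 92.065$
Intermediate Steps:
$K = 6076$ ($K = 5850 + 226 = 6076$)
$s{\left(k,V \right)} = 25$ ($s{\left(k,V \right)} = \left(2 + 3\right)^{2} = 5^{2} = 25$)
$R = 2400$ ($R = \left(289 - 193\right) 25 = 96 \cdot 25 = 2400$)
$\sqrt{K + R} = \sqrt{6076 + 2400} = \sqrt{8476} = 2 \sqrt{2119}$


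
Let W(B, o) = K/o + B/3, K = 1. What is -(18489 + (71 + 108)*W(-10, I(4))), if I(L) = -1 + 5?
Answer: -215245/12 ≈ -17937.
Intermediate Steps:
I(L) = 4
W(B, o) = 1/o + B/3
-(18489 + (71 + 108)*W(-10, I(4))) = -(18489 + (71 + 108)*(1/4 + (⅓)*(-10))) = -(18489 + 179*(¼ - 10/3)) = -(18489 + 179*(-37/12)) = -(18489 - 6623/12) = -1*215245/12 = -215245/12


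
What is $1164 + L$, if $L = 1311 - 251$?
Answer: $2224$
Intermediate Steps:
$L = 1060$ ($L = 1311 - 251 = 1060$)
$1164 + L = 1164 + 1060 = 2224$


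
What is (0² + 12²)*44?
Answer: 6336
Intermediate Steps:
(0² + 12²)*44 = (0 + 144)*44 = 144*44 = 6336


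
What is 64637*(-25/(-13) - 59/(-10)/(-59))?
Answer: 15318969/130 ≈ 1.1784e+5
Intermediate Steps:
64637*(-25/(-13) - 59/(-10)/(-59)) = 64637*(-25*(-1/13) - 59*(-⅒)*(-1/59)) = 64637*(25/13 + (59/10)*(-1/59)) = 64637*(25/13 - ⅒) = 64637*(237/130) = 15318969/130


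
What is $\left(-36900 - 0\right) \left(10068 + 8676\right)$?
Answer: $-691653600$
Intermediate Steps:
$\left(-36900 - 0\right) \left(10068 + 8676\right) = \left(-36900 + 0\right) 18744 = \left(-36900\right) 18744 = -691653600$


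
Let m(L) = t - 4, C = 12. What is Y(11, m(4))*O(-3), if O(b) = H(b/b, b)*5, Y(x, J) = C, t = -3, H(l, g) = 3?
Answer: 180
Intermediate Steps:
m(L) = -7 (m(L) = -3 - 4 = -7)
Y(x, J) = 12
O(b) = 15 (O(b) = 3*5 = 15)
Y(11, m(4))*O(-3) = 12*15 = 180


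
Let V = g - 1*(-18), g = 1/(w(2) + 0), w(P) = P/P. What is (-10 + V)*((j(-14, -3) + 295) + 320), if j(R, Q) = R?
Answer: 5409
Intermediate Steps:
w(P) = 1
g = 1 (g = 1/(1 + 0) = 1/1 = 1)
V = 19 (V = 1 - 1*(-18) = 1 + 18 = 19)
(-10 + V)*((j(-14, -3) + 295) + 320) = (-10 + 19)*((-14 + 295) + 320) = 9*(281 + 320) = 9*601 = 5409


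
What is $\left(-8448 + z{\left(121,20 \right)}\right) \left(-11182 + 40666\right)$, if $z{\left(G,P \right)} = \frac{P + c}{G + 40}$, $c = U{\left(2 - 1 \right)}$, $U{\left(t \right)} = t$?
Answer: $- \frac{5728770684}{23} \approx -2.4908 \cdot 10^{8}$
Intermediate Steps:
$c = 1$ ($c = 2 - 1 = 1$)
$z{\left(G,P \right)} = \frac{1 + P}{40 + G}$ ($z{\left(G,P \right)} = \frac{P + 1}{G + 40} = \frac{1 + P}{40 + G}$)
$\left(-8448 + z{\left(121,20 \right)}\right) \left(-11182 + 40666\right) = \left(-8448 + \frac{1 + 20}{40 + 121}\right) \left(-11182 + 40666\right) = \left(-8448 + \frac{1}{161} \cdot 21\right) 29484 = \left(-8448 + \frac{3}{23}\right) 29484 = \left(- \frac{194301}{23}\right) 29484 = - \frac{5728770684}{23}$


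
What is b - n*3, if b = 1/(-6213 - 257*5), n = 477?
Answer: -10729639/7498 ≈ -1431.0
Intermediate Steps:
b = -1/7498 (b = 1/(-6213 - 1285) = 1/(-7498) = -1/7498 ≈ -0.00013337)
b - n*3 = -1/7498 - 477*3 = -1/7498 - 1*1431 = -1/7498 - 1431 = -10729639/7498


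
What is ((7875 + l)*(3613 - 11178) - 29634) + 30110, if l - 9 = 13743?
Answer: -163607779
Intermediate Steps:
l = 13752 (l = 9 + 13743 = 13752)
((7875 + l)*(3613 - 11178) - 29634) + 30110 = ((7875 + 13752)*(3613 - 11178) - 29634) + 30110 = (21627*(-7565) - 29634) + 30110 = (-163608255 - 29634) + 30110 = -163637889 + 30110 = -163607779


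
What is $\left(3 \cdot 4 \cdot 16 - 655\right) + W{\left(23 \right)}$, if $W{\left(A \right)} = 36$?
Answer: $-427$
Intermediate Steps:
$\left(3 \cdot 4 \cdot 16 - 655\right) + W{\left(23 \right)} = \left(3 \cdot 4 \cdot 16 - 655\right) + 36 = \left(12 \cdot 16 - 655\right) + 36 = \left(192 - 655\right) + 36 = -463 + 36 = -427$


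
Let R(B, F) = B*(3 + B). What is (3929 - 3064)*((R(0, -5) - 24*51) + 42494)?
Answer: 35698550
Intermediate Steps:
(3929 - 3064)*((R(0, -5) - 24*51) + 42494) = (3929 - 3064)*((0*(3 + 0) - 24*51) + 42494) = 865*((0*3 - 1224) + 42494) = 865*((0 - 1224) + 42494) = 865*(-1224 + 42494) = 865*41270 = 35698550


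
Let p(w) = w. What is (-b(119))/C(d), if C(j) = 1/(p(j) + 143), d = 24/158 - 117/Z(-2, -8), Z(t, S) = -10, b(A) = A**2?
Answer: -1732357613/790 ≈ -2.1929e+6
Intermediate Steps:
d = 9363/790 (d = 24/158 - 117/(-10) = 24*(1/158) - 117*(-1/10) = 12/79 + 117/10 = 9363/790 ≈ 11.852)
C(j) = 1/(143 + j) (C(j) = 1/(j + 143) = 1/(143 + j))
(-b(119))/C(d) = (-1*119**2)/(1/(143 + 9363/790)) = (-1*14161)/(1/(122333/790)) = -14161/790/122333 = -14161*122333/790 = -1732357613/790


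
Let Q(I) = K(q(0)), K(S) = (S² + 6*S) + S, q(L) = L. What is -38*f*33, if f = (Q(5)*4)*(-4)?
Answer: 0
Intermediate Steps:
K(S) = S² + 7*S
Q(I) = 0 (Q(I) = 0*(7 + 0) = 0*7 = 0)
f = 0 (f = (0*4)*(-4) = 0*(-4) = 0)
-38*f*33 = -38*0*33 = 0*33 = 0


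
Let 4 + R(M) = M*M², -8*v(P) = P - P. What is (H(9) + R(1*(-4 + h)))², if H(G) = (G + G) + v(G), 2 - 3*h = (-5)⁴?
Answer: 65560320719965009/729 ≈ 8.9932e+13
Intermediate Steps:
h = -623/3 (h = ⅔ - ⅓*(-5)⁴ = ⅔ - ⅓*625 = ⅔ - 625/3 = -623/3 ≈ -207.67)
v(P) = 0 (v(P) = -(P - P)/8 = -⅛*0 = 0)
R(M) = -4 + M³ (R(M) = -4 + M*M² = -4 + M³)
H(G) = 2*G (H(G) = (G + G) + 0 = 2*G + 0 = 2*G)
(H(9) + R(1*(-4 + h)))² = (2*9 + (-4 + (1*(-4 - 623/3))³))² = (18 + (-4 + (1*(-635/3))³))² = (18 + (-4 + (-635/3)³))² = (18 + (-4 - 256047875/27))² = (18 - 256047983/27)² = (-256047497/27)² = 65560320719965009/729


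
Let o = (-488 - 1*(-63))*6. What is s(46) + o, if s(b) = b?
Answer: -2504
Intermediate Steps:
o = -2550 (o = (-488 + 63)*6 = -425*6 = -2550)
s(46) + o = 46 - 2550 = -2504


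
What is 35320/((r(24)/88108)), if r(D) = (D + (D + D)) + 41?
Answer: 3111974560/113 ≈ 2.7540e+7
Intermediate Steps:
r(D) = 41 + 3*D (r(D) = (D + 2*D) + 41 = 3*D + 41 = 41 + 3*D)
35320/((r(24)/88108)) = 35320/(((41 + 3*24)/88108)) = 35320/(((41 + 72)*(1/88108))) = 35320/((113*(1/88108))) = 35320/(113/88108) = 35320*(88108/113) = 3111974560/113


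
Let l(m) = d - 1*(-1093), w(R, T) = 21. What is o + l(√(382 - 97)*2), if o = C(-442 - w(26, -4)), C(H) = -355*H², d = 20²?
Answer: -76099502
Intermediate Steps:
d = 400
l(m) = 1493 (l(m) = 400 - 1*(-1093) = 400 + 1093 = 1493)
o = -76100995 (o = -355*(-442 - 1*21)² = -355*(-442 - 21)² = -355*(-463)² = -355*214369 = -76100995)
o + l(√(382 - 97)*2) = -76100995 + 1493 = -76099502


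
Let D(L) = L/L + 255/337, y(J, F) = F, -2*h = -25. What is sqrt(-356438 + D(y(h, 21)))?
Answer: I*sqrt(40480107718)/337 ≈ 597.02*I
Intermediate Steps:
h = 25/2 (h = -1/2*(-25) = 25/2 ≈ 12.500)
D(L) = 592/337 (D(L) = 1 + 255*(1/337) = 1 + 255/337 = 592/337)
sqrt(-356438 + D(y(h, 21))) = sqrt(-356438 + 592/337) = sqrt(-120119014/337) = I*sqrt(40480107718)/337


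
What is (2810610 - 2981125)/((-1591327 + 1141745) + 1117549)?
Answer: -170515/667967 ≈ -0.25527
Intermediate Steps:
(2810610 - 2981125)/((-1591327 + 1141745) + 1117549) = -170515/(-449582 + 1117549) = -170515/667967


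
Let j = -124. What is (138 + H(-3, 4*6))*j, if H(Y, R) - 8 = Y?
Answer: -17732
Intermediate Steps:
H(Y, R) = 8 + Y
(138 + H(-3, 4*6))*j = (138 + (8 - 3))*(-124) = (138 + 5)*(-124) = 143*(-124) = -17732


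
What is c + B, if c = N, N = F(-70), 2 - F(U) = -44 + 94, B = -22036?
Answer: -22084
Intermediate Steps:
F(U) = -48 (F(U) = 2 - (-44 + 94) = 2 - 1*50 = 2 - 50 = -48)
N = -48
c = -48
c + B = -48 - 22036 = -22084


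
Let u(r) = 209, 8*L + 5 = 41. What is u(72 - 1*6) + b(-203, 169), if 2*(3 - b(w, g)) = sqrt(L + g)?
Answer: 212 - sqrt(694)/4 ≈ 205.41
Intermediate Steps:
L = 9/2 (L = -5/8 + (1/8)*41 = -5/8 + 41/8 = 9/2 ≈ 4.5000)
b(w, g) = 3 - sqrt(9/2 + g)/2
u(72 - 1*6) + b(-203, 169) = 209 + (3 - sqrt(18 + 4*169)/4) = 209 + (3 - sqrt(18 + 676)/4) = 209 + (3 - sqrt(694)/4) = 212 - sqrt(694)/4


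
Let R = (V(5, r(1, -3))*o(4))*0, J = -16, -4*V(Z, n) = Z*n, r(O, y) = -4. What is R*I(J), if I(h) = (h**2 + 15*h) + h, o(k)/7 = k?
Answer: 0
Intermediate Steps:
V(Z, n) = -Z*n/4
o(k) = 7*k
I(h) = h**2 + 16*h
R = 0 (R = ((-1/4*5*(-4))*(7*4))*0 = (5*28)*0 = 140*0 = 0)
R*I(J) = 0*(-16*(16 - 16)) = 0*(-16*0) = 0*0 = 0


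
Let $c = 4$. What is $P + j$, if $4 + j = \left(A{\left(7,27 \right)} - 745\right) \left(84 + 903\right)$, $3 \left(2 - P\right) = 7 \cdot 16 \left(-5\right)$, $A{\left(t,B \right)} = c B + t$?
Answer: $- \frac{1864876}{3} \approx -6.2163 \cdot 10^{5}$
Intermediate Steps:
$A{\left(t,B \right)} = t + 4 B$ ($A{\left(t,B \right)} = 4 B + t = t + 4 B$)
$P = \frac{566}{3}$ ($P = 2 - \frac{7 \cdot 16 \left(-5\right)}{3} = 2 - \frac{112 \left(-5\right)}{3} = 2 - - \frac{560}{3} = 2 + \frac{560}{3} = \frac{566}{3} \approx 188.67$)
$j = -621814$ ($j = -4 + \left(\left(7 + 4 \cdot 27\right) - 745\right) \left(84 + 903\right) = -4 + \left(\left(7 + 108\right) - 745\right) 987 = -4 + \left(115 - 745\right) 987 = -4 - 621810 = -621814$)
$P + j = \frac{566}{3} - 621814 = - \frac{1864876}{3}$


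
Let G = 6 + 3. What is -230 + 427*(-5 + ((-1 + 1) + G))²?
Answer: 6602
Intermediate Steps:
G = 9
-230 + 427*(-5 + ((-1 + 1) + G))² = -230 + 427*(-5 + ((-1 + 1) + 9))² = -230 + 427*(-5 + (0 + 9))² = -230 + 427*(-5 + 9)² = -230 + 427*4² = -230 + 427*16 = -230 + 6832 = 6602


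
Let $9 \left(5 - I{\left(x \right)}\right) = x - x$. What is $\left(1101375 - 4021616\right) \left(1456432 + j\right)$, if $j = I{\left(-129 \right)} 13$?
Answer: $-4253322255777$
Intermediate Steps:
$I{\left(x \right)} = 5$ ($I{\left(x \right)} = 5 - \frac{x - x}{9} = 5 - 0 = 5 + 0 = 5$)
$j = 65$ ($j = 5 \cdot 13 = 65$)
$\left(1101375 - 4021616\right) \left(1456432 + j\right) = \left(1101375 - 4021616\right) \left(1456432 + 65\right) = \left(-2920241\right) 1456497 = -4253322255777$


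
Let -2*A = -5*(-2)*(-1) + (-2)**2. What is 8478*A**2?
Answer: 76302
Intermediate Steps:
A = 3 (A = -(-5*(-2)*(-1) + (-2)**2)/2 = -(10*(-1) + 4)/2 = -(-10 + 4)/2 = -1/2*(-6) = 3)
8478*A**2 = 8478*3**2 = 8478*9 = 76302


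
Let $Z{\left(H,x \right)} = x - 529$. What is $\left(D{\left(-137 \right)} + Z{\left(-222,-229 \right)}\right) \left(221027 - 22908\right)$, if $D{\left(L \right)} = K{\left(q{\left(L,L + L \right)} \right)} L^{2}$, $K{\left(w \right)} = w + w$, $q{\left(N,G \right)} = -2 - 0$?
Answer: $-15024156246$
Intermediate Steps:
$q{\left(N,G \right)} = -2$ ($q{\left(N,G \right)} = -2 + 0 = -2$)
$K{\left(w \right)} = 2 w$
$D{\left(L \right)} = - 4 L^{2}$ ($D{\left(L \right)} = 2 \left(-2\right) L^{2} = - 4 L^{2}$)
$Z{\left(H,x \right)} = -529 + x$
$\left(D{\left(-137 \right)} + Z{\left(-222,-229 \right)}\right) \left(221027 - 22908\right) = \left(- 4 \left(-137\right)^{2} - 758\right) \left(221027 - 22908\right) = \left(\left(-4\right) 18769 - 758\right) 198119 = \left(-75076 - 758\right) 198119 = \left(-75834\right) 198119 = -15024156246$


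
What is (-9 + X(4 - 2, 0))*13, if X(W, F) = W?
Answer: -91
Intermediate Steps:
(-9 + X(4 - 2, 0))*13 = (-9 + (4 - 2))*13 = (-9 + 2)*13 = -7*13 = -91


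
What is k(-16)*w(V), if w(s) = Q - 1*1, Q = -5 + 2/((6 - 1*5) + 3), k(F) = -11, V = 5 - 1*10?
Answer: 121/2 ≈ 60.500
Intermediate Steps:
V = -5 (V = 5 - 10 = -5)
Q = -9/2 (Q = -5 + 2/((6 - 5) + 3) = -5 + 2/(1 + 3) = -5 + 2/4 = -5 + 2*(¼) = -5 + ½ = -9/2 ≈ -4.5000)
w(s) = -11/2 (w(s) = -9/2 - 1*1 = -9/2 - 1 = -11/2)
k(-16)*w(V) = -11*(-11/2) = 121/2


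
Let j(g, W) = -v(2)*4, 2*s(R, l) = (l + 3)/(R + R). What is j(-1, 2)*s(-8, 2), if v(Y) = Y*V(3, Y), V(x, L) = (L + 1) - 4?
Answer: -5/4 ≈ -1.2500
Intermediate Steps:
V(x, L) = -3 + L (V(x, L) = (1 + L) - 4 = -3 + L)
s(R, l) = (3 + l)/(4*R) (s(R, l) = ((l + 3)/(R + R))/2 = ((3 + l)/((2*R)))/2 = ((3 + l)*(1/(2*R)))/2 = ((3 + l)/(2*R))/2 = (3 + l)/(4*R))
v(Y) = Y*(-3 + Y)
j(g, W) = 8 (j(g, W) = -2*(-3 + 2)*4 = -2*(-1)*4 = -1*(-2)*4 = 2*4 = 8)
j(-1, 2)*s(-8, 2) = 8*((¼)*(3 + 2)/(-8)) = 8*((¼)*(-⅛)*5) = 8*(-5/32) = -5/4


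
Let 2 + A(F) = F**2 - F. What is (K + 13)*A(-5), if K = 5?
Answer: 504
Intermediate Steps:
A(F) = -2 + F**2 - F (A(F) = -2 + (F**2 - F) = -2 + F**2 - F)
(K + 13)*A(-5) = (5 + 13)*(-2 + (-5)**2 - 1*(-5)) = 18*(-2 + 25 + 5) = 18*28 = 504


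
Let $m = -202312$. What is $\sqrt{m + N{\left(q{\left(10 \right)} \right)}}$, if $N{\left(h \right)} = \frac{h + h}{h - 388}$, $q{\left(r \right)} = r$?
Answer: $\frac{i \sqrt{802976538}}{63} \approx 449.79 i$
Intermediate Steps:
$N{\left(h \right)} = \frac{2 h}{-388 + h}$
$\sqrt{m + N{\left(q{\left(10 \right)} \right)}} = \sqrt{-202312 + 2 \cdot 10 \frac{1}{-388 + 10}} = \sqrt{-202312 + 2 \cdot 10 \frac{1}{-378}} = \sqrt{-202312 + 2 \cdot 10 \left(- \frac{1}{378}\right)} = \sqrt{-202312 - \frac{10}{189}} = \sqrt{- \frac{38236978}{189}} = \frac{i \sqrt{802976538}}{63}$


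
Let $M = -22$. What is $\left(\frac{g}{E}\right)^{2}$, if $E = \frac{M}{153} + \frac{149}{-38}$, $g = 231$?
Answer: $\frac{1803740325156}{558518689} \approx 3229.5$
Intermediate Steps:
$E = - \frac{23633}{5814}$ ($E = - \frac{22}{153} + \frac{149}{-38} = \left(-22\right) \frac{1}{153} + 149 \left(- \frac{1}{38}\right) = - \frac{22}{153} - \frac{149}{38} = - \frac{23633}{5814} \approx -4.0648$)
$\left(\frac{g}{E}\right)^{2} = \left(\frac{231}{- \frac{23633}{5814}}\right)^{2} = \left(231 \left(- \frac{5814}{23633}\right)\right)^{2} = \left(- \frac{1343034}{23633}\right)^{2} = \frac{1803740325156}{558518689}$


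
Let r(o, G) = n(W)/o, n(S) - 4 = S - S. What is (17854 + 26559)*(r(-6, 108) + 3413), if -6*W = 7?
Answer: 454655881/3 ≈ 1.5155e+8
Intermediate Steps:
W = -7/6 (W = -⅙*7 = -7/6 ≈ -1.1667)
n(S) = 4 (n(S) = 4 + (S - S) = 4 + 0 = 4)
r(o, G) = 4/o
(17854 + 26559)*(r(-6, 108) + 3413) = (17854 + 26559)*(4/(-6) + 3413) = 44413*(4*(-⅙) + 3413) = 44413*(-⅔ + 3413) = 44413*(10237/3) = 454655881/3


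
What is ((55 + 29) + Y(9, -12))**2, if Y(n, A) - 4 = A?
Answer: 5776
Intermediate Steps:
Y(n, A) = 4 + A
((55 + 29) + Y(9, -12))**2 = ((55 + 29) + (4 - 12))**2 = (84 - 8)**2 = 76**2 = 5776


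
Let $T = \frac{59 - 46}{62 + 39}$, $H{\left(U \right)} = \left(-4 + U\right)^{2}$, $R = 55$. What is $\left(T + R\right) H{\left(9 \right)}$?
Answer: $\frac{139200}{101} \approx 1378.2$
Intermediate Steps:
$T = \frac{13}{101} \approx 0.12871$
$\left(T + R\right) H{\left(9 \right)} = \left(\frac{13}{101} + 55\right) \left(-4 + 9\right)^{2} = \frac{5568 \cdot 5^{2}}{101} = \frac{5568}{101} \cdot 25 = \frac{139200}{101}$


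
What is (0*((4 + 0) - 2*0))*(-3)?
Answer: 0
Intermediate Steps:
(0*((4 + 0) - 2*0))*(-3) = (0*(4 + 0))*(-3) = (0*4)*(-3) = 0*(-3) = 0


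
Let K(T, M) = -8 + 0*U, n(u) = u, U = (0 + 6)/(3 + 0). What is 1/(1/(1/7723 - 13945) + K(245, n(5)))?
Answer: -107697234/861585595 ≈ -0.12500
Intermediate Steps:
U = 2 (U = 6/3 = 6*(1/3) = 2)
K(T, M) = -8 (K(T, M) = -8 + 0*2 = -8 + 0 = -8)
1/(1/(1/7723 - 13945) + K(245, n(5))) = 1/(1/(1/7723 - 13945) - 8) = 1/(1/(-107697234/7723) - 8) = 1/(-7723/107697234 - 8) = 1/(-861585595/107697234) = -107697234/861585595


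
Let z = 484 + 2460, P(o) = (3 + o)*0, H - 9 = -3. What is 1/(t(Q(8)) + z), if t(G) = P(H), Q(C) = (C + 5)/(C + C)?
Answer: 1/2944 ≈ 0.00033967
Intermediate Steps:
H = 6 (H = 9 - 3 = 6)
Q(C) = (5 + C)/(2*C) (Q(C) = (5 + C)/((2*C)) = (5 + C)*(1/(2*C)) = (5 + C)/(2*C))
P(o) = 0
t(G) = 0
z = 2944
1/(t(Q(8)) + z) = 1/(0 + 2944) = 1/2944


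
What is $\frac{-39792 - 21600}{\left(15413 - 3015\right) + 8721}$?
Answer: $- \frac{61392}{21119} \approx -2.907$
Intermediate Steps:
$\frac{-39792 - 21600}{\left(15413 - 3015\right) + 8721} = - \frac{61392}{\left(15413 - 3015\right) + 8721} = - \frac{61392}{12398 + 8721} = - \frac{61392}{21119}$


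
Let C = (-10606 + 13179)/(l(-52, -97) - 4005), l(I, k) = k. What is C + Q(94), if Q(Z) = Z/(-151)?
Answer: -774111/619402 ≈ -1.2498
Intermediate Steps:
C = -2573/4102 (C = (-10606 + 13179)/(-97 - 4005) = 2573/(-4102) = 2573*(-1/4102) = -2573/4102 ≈ -0.62725)
Q(Z) = -Z/151 (Q(Z) = Z*(-1/151) = -Z/151)
C + Q(94) = -2573/4102 - 1/151*94 = -2573/4102 - 94/151 = -774111/619402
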